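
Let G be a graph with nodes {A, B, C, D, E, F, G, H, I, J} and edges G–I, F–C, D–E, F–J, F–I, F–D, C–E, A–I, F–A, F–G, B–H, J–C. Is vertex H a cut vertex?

No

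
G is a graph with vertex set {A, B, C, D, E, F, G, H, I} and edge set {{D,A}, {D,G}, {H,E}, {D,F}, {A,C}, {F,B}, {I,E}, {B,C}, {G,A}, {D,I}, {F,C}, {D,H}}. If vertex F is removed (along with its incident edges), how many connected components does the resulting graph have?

With F gone, the remaining components are: {A, B, C, D, E, G, H, I}.
That is 1 component.

1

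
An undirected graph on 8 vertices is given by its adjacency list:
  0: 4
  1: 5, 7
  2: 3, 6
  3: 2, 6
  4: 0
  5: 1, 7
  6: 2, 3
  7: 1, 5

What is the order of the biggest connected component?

3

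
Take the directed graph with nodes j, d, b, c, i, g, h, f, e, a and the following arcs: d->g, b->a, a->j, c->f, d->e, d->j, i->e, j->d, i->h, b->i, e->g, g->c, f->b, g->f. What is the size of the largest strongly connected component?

9

{a, b, c, d, e, f, g, i, j} are all mutually reachable — one SCC of size 9.
{h} is an SCC by itself.
The largest has 9 vertices.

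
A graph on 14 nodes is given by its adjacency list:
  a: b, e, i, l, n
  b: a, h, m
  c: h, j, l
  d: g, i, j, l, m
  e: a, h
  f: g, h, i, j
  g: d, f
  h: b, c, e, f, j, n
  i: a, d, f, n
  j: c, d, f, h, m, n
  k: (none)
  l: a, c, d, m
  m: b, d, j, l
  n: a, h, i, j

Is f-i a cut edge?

No

After removing f-i, the path f-j-d-i still connects them, so the edge is not a bridge.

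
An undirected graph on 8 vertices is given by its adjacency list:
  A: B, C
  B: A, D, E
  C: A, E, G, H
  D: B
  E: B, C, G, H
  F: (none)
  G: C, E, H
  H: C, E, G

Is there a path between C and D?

From C we can reach A, B, C, D, E, G, H, which includes D.

Yes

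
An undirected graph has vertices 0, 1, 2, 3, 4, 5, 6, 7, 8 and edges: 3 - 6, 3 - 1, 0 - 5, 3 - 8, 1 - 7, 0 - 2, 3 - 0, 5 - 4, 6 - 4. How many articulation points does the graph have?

3

Removing 0 increases the component count from 1 to 2, so 0 is a cut vertex.
Removing 1 increases the component count from 1 to 2, so 1 is a cut vertex.
Removing 3 increases the component count from 1 to 3, so 3 is a cut vertex.
By contrast removing 4 leaves 1 component; it is not a cut vertex. No other vertex is a cut vertex either.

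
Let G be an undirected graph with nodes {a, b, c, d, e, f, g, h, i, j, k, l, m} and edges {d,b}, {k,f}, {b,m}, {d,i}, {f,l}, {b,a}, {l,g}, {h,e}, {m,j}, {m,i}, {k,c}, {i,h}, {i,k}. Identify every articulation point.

Removing b increases the component count from 1 to 2, so b is a cut vertex.
Removing f increases the component count from 1 to 2, so f is a cut vertex.
Removing h increases the component count from 1 to 2, so h is a cut vertex.
Likewise i, k, l, m are cut vertices.
By contrast removing a leaves 1 component; it is not a cut vertex. No other vertex is a cut vertex either.

b, f, h, i, k, l, m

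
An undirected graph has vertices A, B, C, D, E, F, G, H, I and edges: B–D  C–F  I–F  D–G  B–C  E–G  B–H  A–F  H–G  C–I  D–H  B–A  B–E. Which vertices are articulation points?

B

Removing B increases the component count from 1 to 2, so B is a cut vertex.
By contrast removing F leaves 1 component; it is not a cut vertex. No other vertex is a cut vertex either.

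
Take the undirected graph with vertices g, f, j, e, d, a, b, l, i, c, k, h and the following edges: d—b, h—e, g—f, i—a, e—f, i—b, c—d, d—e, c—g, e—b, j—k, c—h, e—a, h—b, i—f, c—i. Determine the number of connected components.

3

l is isolated — a component by itself.
Starting from j we can reach j, k. That is one component of size 2.
Starting from a we can reach a, b, c, d, e, f, g, h, i. That is one component of size 9.
Total: 3 components.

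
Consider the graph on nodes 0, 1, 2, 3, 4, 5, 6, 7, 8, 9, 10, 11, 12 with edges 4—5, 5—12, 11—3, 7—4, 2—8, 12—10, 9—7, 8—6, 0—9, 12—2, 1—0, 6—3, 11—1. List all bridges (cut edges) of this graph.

The edges on the cycle 11-1-0-9-7-4-5-12-2-8-6-3-11 are not bridges since each lies on that cycle.
But removing 10—12 disconnects 10 from 12 — this is a bridge.

10-12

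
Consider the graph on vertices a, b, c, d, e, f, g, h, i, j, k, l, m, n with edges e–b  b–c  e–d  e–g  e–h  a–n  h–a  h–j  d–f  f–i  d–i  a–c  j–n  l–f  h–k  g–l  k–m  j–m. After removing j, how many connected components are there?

With j gone, the remaining components are: {a, b, c, d, e, f, g, h, i, k, l, m, n}.
That is 1 component.

1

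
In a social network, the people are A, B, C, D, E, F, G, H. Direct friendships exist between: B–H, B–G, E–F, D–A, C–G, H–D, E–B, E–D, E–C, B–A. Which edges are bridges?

The edges on the cycle B-H-D-A-B are not bridges since each lies on that cycle.
But removing F–E disconnects F from E — this is a bridge.

E-F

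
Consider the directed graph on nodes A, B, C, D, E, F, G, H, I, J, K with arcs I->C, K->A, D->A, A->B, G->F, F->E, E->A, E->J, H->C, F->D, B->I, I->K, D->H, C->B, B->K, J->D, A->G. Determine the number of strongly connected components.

1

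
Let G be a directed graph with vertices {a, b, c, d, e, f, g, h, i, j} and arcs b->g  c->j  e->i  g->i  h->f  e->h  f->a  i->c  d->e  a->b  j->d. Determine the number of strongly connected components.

{a, b, c, d, e, f, g, h, i, j} are all mutually reachable — one SCC of size 10.
That gives 1 strongly connected component.

1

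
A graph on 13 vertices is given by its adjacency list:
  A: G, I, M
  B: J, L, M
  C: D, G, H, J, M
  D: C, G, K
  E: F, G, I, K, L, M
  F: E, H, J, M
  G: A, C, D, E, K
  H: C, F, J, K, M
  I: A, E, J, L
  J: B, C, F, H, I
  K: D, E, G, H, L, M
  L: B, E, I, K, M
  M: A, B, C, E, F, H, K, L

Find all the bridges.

The edges on the cycle M-H-F-M are not bridges since each lies on that cycle.
Every edge lies on some cycle, so there are no bridges.

none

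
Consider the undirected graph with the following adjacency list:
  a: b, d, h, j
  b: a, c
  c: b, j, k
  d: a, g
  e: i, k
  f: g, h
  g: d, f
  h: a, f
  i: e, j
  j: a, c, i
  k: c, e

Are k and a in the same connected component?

From k we can reach a, b, c, d, e, f, g, h, i, j, k, which includes a.

Yes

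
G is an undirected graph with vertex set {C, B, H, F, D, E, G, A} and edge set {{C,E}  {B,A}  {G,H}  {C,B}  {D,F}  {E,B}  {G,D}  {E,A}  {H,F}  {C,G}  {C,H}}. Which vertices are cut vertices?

C

Removing C increases the component count from 1 to 2, so C is a cut vertex.
By contrast removing D leaves 1 component; it is not a cut vertex. No other vertex is a cut vertex either.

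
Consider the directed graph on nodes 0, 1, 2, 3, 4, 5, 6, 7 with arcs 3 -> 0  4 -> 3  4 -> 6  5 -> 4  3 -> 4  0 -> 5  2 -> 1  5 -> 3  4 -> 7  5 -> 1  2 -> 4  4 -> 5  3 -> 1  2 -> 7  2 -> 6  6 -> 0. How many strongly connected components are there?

{0, 3, 4, 5, 6} are all mutually reachable — one SCC of size 5.
{1} is an SCC by itself.
{2} is an SCC by itself.
{7} is an SCC by itself.
That gives 4 strongly connected components.

4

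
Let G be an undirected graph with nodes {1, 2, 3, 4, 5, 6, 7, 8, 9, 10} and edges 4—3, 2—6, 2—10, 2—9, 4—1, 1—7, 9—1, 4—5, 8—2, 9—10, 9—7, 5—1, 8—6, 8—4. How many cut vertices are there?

Removing 4 increases the component count from 1 to 2, so 4 is a cut vertex.
By contrast removing 9 leaves 1 component; it is not a cut vertex. No other vertex is a cut vertex either.

1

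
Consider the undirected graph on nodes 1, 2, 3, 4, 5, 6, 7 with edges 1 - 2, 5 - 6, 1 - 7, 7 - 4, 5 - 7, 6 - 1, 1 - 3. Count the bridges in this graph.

The edges on the cycle 5-6-1-7-5 are not bridges since each lies on that cycle.
But removing 1 - 2 disconnects 1 from 2; removing 7 - 4 disconnects 7 from 4; removing 1 - 3 disconnects 1 from 3 — these are bridges.
That makes 3 bridges.

3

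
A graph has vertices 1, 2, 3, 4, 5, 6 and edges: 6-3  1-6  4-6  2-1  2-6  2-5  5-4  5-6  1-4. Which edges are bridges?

3-6

The edges on the cycle 2-5-6-1-2 are not bridges since each lies on that cycle.
But removing 3-6 disconnects 3 from 6 — this is a bridge.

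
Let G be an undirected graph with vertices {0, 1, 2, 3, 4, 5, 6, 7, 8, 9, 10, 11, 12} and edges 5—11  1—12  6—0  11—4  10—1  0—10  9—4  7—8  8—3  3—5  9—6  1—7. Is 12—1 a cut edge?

Yes

Removing 12—1 leaves no path between 12 and 1: the component count goes from 2 to 3. So it is a bridge.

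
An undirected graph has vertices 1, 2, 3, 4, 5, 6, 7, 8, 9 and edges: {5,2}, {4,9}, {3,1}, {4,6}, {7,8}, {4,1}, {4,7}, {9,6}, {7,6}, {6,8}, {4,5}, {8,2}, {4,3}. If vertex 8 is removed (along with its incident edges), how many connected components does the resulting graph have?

1

With 8 gone, the remaining components are: {1, 2, 3, 4, 5, 6, 7, 9}.
That is 1 component.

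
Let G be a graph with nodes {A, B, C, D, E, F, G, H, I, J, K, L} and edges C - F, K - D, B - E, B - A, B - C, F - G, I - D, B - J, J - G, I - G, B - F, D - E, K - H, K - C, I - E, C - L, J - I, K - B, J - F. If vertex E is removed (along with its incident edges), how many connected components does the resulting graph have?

With E gone, the remaining components are: {A, B, C, D, F, G, H, I, J, K, L}.
That is 1 component.

1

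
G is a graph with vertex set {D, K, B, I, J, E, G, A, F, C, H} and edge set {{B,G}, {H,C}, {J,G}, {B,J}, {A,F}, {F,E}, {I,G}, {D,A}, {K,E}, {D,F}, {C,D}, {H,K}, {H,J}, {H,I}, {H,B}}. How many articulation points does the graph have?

Removing H increases the component count from 1 to 2, so H is a cut vertex.
By contrast removing F leaves 1 component; it is not a cut vertex. No other vertex is a cut vertex either.

1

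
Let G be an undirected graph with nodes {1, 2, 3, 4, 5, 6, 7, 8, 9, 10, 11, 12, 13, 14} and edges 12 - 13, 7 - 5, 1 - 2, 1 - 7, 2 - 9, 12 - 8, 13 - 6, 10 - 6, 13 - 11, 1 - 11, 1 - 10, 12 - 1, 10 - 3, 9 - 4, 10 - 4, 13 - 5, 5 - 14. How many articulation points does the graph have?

Removing 5 increases the component count from 1 to 2, so 5 is a cut vertex.
Removing 10 increases the component count from 1 to 2, so 10 is a cut vertex.
Removing 12 increases the component count from 1 to 2, so 12 is a cut vertex.
By contrast removing 7 leaves 1 component; it is not a cut vertex. No other vertex is a cut vertex either.

3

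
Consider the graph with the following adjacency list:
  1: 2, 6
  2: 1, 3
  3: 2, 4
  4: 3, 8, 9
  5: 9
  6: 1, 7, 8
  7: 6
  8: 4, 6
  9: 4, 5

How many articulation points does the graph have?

3

Removing 4 increases the component count from 1 to 2, so 4 is a cut vertex.
Removing 6 increases the component count from 1 to 2, so 6 is a cut vertex.
Removing 9 increases the component count from 1 to 2, so 9 is a cut vertex.
By contrast removing 2 leaves 1 component; it is not a cut vertex. No other vertex is a cut vertex either.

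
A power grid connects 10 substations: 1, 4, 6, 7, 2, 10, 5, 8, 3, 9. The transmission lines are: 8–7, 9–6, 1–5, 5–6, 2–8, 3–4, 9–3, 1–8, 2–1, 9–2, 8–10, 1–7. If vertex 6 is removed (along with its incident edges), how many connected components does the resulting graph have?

1

With 6 gone, the remaining components are: {1, 2, 3, 4, 5, 7, 8, 9, 10}.
That is 1 component.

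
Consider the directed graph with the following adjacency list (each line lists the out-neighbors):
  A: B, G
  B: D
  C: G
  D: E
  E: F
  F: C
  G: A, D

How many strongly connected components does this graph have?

{A, B, C, D, E, F, G} are all mutually reachable — one SCC of size 7.
That gives 1 strongly connected component.

1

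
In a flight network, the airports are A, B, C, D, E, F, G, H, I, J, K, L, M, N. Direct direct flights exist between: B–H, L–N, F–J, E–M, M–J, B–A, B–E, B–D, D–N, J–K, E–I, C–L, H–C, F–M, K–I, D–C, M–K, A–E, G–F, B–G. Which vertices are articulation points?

Removing B increases the component count from 1 to 2, so B is a cut vertex.
By contrast removing D leaves 1 component; it is not a cut vertex. No other vertex is a cut vertex either.

B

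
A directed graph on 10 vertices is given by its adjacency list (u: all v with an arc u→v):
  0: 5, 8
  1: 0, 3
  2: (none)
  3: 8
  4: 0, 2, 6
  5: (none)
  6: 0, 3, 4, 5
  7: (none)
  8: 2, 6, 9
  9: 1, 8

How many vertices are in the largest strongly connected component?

7

{0, 1, 3, 4, 6, 8, 9} are all mutually reachable — one SCC of size 7.
{2} is an SCC by itself.
{7} is an SCC by itself.
{5} is an SCC by itself.
The largest has 7 vertices.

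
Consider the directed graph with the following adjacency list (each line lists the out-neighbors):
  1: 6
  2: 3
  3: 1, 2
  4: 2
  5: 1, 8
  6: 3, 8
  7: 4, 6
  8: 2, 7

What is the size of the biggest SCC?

{1, 2, 3, 4, 6, 7, 8} are all mutually reachable — one SCC of size 7.
{5} is an SCC by itself.
The largest has 7 vertices.

7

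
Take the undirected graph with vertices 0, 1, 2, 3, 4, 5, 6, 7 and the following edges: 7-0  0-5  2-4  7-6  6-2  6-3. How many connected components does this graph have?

1 is isolated — a component by itself.
Starting from 0 we can reach 0, 2, 3, 4, 5, 6, 7. That is one component of size 7.
Total: 2 components.

2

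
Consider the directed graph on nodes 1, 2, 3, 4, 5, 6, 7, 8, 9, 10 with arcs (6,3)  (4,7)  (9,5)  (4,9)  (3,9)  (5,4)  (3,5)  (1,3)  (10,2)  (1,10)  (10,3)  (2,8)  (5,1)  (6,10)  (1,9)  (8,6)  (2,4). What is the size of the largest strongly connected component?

9

{1, 2, 3, 4, 5, 6, 8, 9, 10} are all mutually reachable — one SCC of size 9.
{7} is an SCC by itself.
The largest has 9 vertices.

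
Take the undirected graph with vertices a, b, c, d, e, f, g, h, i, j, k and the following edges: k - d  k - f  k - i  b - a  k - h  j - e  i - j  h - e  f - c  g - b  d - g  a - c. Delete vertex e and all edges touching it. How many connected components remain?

With e gone, the remaining components are: {a, b, c, d, f, g, h, i, j, k}.
That is 1 component.

1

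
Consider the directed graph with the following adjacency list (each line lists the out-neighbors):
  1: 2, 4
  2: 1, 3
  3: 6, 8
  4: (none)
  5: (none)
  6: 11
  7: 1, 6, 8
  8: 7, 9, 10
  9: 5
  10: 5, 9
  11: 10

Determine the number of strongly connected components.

7

{1, 2, 3, 7, 8} are all mutually reachable — one SCC of size 5.
{6} is an SCC by itself.
{11} is an SCC by itself.
{5} is an SCC by itself.
{9} is an SCC by itself.
(and 2 more singleton SCCs)
That gives 7 strongly connected components.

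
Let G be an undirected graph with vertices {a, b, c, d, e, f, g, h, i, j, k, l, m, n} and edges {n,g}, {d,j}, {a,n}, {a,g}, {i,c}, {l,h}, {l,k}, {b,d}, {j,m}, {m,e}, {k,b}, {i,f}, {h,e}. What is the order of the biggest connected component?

Starting from a we can reach a, g, n. That is one component of size 3.
Starting from c we can reach c, f, i. That is one component of size 3.
Starting from b we can reach b, d, e, h, j, k, l, m. That is one component of size 8.
The largest has 8 vertices.

8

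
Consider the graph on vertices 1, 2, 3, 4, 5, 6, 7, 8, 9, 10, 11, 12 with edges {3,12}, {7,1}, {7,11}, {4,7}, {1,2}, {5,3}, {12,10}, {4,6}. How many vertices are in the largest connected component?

9 is isolated — a component by itself.
8 is isolated — a component by itself.
Starting from 3 we can reach 3, 5, 10, 12. That is one component of size 4.
Starting from 1 we can reach 1, 2, 4, 6, 7, 11. That is one component of size 6.
The largest has 6 vertices.

6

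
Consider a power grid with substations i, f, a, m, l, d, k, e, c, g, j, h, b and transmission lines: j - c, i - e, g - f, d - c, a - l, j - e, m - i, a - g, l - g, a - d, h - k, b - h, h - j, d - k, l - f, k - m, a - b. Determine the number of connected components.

Starting from a we can reach a, b, c, d, e, f, g, h, i, j, k, l, m. That is one component of size 13.
Total: 1 component.

1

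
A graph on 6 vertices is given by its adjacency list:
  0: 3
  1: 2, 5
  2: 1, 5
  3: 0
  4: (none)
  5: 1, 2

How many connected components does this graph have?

4 is isolated — a component by itself.
Starting from 0 we can reach 0, 3. That is one component of size 2.
Starting from 1 we can reach 1, 2, 5. That is one component of size 3.
Total: 3 components.

3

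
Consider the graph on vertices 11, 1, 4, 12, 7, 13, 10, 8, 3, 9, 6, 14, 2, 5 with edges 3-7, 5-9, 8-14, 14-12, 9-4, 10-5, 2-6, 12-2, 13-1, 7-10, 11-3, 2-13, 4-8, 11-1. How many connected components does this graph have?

1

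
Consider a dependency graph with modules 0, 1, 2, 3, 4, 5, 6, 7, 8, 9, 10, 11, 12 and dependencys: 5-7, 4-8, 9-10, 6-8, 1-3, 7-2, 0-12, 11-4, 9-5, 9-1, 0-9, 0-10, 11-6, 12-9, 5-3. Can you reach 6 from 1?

No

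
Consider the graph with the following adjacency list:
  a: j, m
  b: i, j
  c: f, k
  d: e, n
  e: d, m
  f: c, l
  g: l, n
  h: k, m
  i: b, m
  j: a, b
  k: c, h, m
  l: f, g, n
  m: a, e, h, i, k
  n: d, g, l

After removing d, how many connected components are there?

1

With d gone, the remaining components are: {a, b, c, e, f, g, h, i, j, k, l, m, n}.
That is 1 component.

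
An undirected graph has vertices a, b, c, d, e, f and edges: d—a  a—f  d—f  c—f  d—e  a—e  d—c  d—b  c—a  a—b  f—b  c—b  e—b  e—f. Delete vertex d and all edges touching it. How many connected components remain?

With d gone, the remaining components are: {a, b, c, e, f}.
That is 1 component.

1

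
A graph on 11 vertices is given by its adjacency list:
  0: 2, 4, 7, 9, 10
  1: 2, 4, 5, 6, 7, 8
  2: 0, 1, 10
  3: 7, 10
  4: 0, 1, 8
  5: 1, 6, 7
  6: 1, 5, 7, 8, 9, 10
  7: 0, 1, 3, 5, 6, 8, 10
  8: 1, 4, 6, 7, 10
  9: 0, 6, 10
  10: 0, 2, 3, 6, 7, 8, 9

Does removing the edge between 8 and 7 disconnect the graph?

No

After removing 8-7, the path 8-10-7 still connects them, so the edge is not a bridge.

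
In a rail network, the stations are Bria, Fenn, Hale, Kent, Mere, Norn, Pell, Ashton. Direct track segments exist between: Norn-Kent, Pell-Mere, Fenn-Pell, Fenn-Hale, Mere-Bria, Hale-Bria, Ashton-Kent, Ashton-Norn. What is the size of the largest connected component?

5

Starting from Kent we can reach Kent, Norn, Ashton. That is one component of size 3.
Starting from Bria we can reach Bria, Fenn, Hale, Mere, Pell. That is one component of size 5.
The largest has 5 vertices.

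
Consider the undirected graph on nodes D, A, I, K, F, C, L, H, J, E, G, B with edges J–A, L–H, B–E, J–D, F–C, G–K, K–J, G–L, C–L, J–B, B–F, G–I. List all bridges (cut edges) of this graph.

The edges on the cycle G-K-J-B-F-C-L-G are not bridges since each lies on that cycle.
But removing J–D disconnects J from D; removing E–B disconnects E from B; removing H–L disconnects H from L; removing J–A disconnects J from A — these are bridges.
In total 5 edges are bridges.

A-J, B-E, D-J, G-I, H-L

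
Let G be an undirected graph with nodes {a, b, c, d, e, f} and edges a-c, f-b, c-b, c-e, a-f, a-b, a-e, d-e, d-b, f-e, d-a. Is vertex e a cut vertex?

No

Deleting e leaves 1 component (was 1) (its neighbors a, c, d, f remain connected to each other), so e is not a cut vertex.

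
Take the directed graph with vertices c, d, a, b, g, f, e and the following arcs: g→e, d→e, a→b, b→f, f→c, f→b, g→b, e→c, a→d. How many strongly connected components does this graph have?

6

{b, f} are all mutually reachable — one SCC of size 2.
{c} is an SCC by itself.
{g} is an SCC by itself.
{d} is an SCC by itself.
{a} is an SCC by itself.
(and 1 more singleton SCC)
That gives 6 strongly connected components.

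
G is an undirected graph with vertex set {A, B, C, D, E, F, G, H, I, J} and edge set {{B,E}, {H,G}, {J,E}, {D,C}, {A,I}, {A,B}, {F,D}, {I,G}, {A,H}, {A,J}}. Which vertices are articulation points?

A, D

Removing A increases the component count from 2 to 3, so A is a cut vertex.
Removing D increases the component count from 2 to 3, so D is a cut vertex.
By contrast removing E leaves 2 components; it is not a cut vertex. No other vertex is a cut vertex either.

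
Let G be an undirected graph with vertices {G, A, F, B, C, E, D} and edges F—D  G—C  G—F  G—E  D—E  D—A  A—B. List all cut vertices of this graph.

Removing A increases the component count from 1 to 2, so A is a cut vertex.
Removing D increases the component count from 1 to 2, so D is a cut vertex.
Removing G increases the component count from 1 to 2, so G is a cut vertex.
By contrast removing F leaves 1 component; it is not a cut vertex. No other vertex is a cut vertex either.

A, D, G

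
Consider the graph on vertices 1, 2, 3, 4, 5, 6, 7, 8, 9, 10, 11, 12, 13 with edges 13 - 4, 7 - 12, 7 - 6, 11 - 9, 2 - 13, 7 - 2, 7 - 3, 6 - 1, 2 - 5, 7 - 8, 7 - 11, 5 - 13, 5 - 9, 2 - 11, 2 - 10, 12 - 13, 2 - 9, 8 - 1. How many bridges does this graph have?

The edges on the cycle 7-2-5-9-11-7 are not bridges since each lies on that cycle.
But removing 10 - 2 disconnects 10 from 2; removing 3 - 7 disconnects 3 from 7; removing 4 - 13 disconnects 4 from 13 — these are bridges.
That makes 3 bridges.

3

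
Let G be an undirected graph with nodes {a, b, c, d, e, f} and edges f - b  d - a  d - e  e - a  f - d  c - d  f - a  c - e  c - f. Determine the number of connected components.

1

Starting from a we can reach a, b, c, d, e, f. That is one component of size 6.
Total: 1 component.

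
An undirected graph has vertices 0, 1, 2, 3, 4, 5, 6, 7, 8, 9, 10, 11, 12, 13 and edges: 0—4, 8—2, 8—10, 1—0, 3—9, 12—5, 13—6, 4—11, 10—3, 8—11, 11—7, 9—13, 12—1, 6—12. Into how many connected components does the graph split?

1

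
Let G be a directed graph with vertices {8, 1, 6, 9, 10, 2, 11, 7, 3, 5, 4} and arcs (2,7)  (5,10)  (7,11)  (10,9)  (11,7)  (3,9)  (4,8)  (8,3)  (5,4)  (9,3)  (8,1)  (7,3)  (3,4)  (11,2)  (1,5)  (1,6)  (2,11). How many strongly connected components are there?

3

{1, 3, 4, 5, 8, 9, 10} are all mutually reachable — one SCC of size 7.
{2, 7, 11} are all mutually reachable — one SCC of size 3.
{6} is an SCC by itself.
That gives 3 strongly connected components.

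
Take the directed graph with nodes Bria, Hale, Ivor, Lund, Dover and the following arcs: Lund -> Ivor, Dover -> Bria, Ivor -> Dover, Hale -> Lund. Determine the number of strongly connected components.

{Hale} is an SCC by itself.
{Dover} is an SCC by itself.
{Ivor} is an SCC by itself.
{Lund} is an SCC by itself.
{Bria} is an SCC by itself.
That gives 5 strongly connected components.

5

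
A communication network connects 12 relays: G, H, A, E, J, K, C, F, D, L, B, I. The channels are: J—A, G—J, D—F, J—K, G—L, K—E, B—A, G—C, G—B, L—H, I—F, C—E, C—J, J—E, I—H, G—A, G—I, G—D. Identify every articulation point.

G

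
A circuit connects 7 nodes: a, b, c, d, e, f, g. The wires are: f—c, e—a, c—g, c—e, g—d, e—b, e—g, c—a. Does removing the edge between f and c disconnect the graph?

Removing f—c leaves no path between f and c: the component count goes from 1 to 2. So it is a bridge.

Yes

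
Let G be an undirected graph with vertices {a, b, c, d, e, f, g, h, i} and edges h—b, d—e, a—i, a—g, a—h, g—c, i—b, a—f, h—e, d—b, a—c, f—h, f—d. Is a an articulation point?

Yes

Deleting a raises the number of components from 1 to 2, so a is a cut vertex.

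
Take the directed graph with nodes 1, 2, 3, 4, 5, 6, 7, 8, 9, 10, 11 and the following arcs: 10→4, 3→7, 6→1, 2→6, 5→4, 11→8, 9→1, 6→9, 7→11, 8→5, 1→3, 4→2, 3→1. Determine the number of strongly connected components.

2

{1, 2, 3, 4, 5, 6, 7, 8, 9, 11} are all mutually reachable — one SCC of size 10.
{10} is an SCC by itself.
That gives 2 strongly connected components.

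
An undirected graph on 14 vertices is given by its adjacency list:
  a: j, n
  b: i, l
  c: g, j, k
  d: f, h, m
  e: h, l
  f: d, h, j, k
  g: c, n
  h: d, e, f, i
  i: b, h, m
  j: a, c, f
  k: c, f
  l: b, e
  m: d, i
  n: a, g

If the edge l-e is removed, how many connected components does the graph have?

1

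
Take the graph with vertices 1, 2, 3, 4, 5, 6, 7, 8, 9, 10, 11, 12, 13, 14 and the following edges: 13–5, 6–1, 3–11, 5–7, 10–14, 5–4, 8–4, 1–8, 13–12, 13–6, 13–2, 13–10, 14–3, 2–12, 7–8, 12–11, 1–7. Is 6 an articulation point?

Deleting 6 leaves 2 components (was 2), so 6 is not a cut vertex.

No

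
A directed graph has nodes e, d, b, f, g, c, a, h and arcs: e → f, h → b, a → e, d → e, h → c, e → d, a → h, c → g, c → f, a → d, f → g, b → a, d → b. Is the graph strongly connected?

No

There is no directed path from c to h, so the graph is not strongly connected.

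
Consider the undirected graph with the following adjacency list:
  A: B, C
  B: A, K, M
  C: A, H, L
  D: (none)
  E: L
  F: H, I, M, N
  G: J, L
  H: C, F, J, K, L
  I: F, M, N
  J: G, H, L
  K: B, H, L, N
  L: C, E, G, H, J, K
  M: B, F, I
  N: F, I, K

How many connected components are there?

D is isolated — a component by itself.
Starting from A we can reach A, B, C, E, F, G, H, I, J, K, L, M, N. That is one component of size 13.
Total: 2 components.

2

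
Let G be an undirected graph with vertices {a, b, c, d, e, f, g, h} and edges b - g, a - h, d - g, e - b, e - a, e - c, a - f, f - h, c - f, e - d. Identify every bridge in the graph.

The edges on the cycle e-b-g-d-e are not bridges since each lies on that cycle.
Every edge lies on some cycle, so there are no bridges.

none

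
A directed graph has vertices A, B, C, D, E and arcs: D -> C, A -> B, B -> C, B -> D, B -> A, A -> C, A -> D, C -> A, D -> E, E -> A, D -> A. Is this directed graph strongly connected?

From A we can reach every vertex (A, B, C, D, E), and every vertex can reach A (A, B, C, D, E). So the whole graph is one strongly connected component.

Yes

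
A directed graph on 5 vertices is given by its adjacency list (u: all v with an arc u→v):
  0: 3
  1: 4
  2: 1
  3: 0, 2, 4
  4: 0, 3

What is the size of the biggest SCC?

{0, 1, 2, 3, 4} are all mutually reachable — one SCC of size 5.
The largest has 5 vertices.

5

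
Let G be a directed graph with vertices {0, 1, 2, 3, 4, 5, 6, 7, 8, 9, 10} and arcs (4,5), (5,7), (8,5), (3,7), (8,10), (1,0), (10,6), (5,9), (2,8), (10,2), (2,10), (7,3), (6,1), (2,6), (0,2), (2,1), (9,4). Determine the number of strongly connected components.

{0, 1, 2, 6, 8, 10} are all mutually reachable — one SCC of size 6.
{4, 5, 9} are all mutually reachable — one SCC of size 3.
{3, 7} are all mutually reachable — one SCC of size 2.
That gives 3 strongly connected components.

3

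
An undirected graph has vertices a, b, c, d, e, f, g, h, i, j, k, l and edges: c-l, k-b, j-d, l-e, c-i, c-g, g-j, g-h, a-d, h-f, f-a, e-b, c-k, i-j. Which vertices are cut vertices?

c

Removing c increases the component count from 1 to 2, so c is a cut vertex.
By contrast removing b leaves 1 component; it is not a cut vertex. No other vertex is a cut vertex either.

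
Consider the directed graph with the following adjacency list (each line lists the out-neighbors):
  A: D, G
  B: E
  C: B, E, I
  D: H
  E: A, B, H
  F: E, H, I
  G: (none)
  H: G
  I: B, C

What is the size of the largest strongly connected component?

2

{B, E} are all mutually reachable — one SCC of size 2.
{C, I} are all mutually reachable — one SCC of size 2.
{G} is an SCC by itself.
{A} is an SCC by itself.
{H} is an SCC by itself.
(and 2 more singleton SCCs)
The largest has 2 vertices.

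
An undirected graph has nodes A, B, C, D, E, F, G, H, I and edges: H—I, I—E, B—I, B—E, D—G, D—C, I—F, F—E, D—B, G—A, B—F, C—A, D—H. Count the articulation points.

1

Removing D increases the component count from 1 to 2, so D is a cut vertex.
By contrast removing I leaves 1 component; it is not a cut vertex. No other vertex is a cut vertex either.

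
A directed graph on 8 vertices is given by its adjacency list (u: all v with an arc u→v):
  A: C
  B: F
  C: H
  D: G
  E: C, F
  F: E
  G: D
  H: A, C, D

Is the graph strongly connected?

No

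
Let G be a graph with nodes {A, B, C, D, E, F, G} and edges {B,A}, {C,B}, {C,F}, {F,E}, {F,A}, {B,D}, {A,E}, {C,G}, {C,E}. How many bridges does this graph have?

The edges on the cycle C-F-E-A-B-C are not bridges since each lies on that cycle.
But removing G—C disconnects G from C; removing B—D disconnects B from D — these are bridges.
That makes 2 bridges.

2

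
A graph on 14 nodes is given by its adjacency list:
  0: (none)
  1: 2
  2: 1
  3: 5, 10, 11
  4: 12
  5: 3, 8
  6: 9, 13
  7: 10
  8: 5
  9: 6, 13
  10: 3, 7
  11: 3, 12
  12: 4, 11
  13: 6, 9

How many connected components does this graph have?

0 is isolated — a component by itself.
Starting from 1 we can reach 1, 2. That is one component of size 2.
Starting from 6 we can reach 6, 9, 13. That is one component of size 3.
Starting from 3 we can reach 3, 4, 5, 7, 8, 10, 11, 12. That is one component of size 8.
Total: 4 components.

4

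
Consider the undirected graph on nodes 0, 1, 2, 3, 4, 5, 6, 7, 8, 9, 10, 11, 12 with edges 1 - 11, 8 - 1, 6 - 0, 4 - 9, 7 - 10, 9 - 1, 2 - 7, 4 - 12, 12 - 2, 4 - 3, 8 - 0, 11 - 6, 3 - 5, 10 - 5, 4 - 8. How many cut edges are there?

0

The edges on the cycle 4-12-2-7-10-5-3-4 are not bridges since each lies on that cycle.
Every edge lies on some cycle, so there are no bridges.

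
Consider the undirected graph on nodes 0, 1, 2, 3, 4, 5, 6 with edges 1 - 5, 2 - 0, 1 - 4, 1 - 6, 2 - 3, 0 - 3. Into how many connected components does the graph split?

2

Starting from 0 we can reach 0, 2, 3. That is one component of size 3.
Starting from 1 we can reach 1, 4, 5, 6. That is one component of size 4.
Total: 2 components.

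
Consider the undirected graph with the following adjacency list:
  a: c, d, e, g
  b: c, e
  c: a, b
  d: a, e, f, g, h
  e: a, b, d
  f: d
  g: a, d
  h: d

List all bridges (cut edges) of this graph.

d-f, d-h

The edges on the cycle c-a-g-d-e-b-c are not bridges since each lies on that cycle.
But removing d-f disconnects d from f; removing d-h disconnects d from h — these are bridges.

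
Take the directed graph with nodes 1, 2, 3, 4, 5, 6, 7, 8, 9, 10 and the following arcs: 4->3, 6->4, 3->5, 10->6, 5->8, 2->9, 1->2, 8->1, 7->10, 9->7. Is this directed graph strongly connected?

From 4 we can reach every vertex (1, 2, 3, 4, 5, 6, 7, 8, 9, 10), and every vertex can reach 4 (1, 2, 3, 4, 5, 6, 7, 8, 9, 10). So the whole graph is one strongly connected component.

Yes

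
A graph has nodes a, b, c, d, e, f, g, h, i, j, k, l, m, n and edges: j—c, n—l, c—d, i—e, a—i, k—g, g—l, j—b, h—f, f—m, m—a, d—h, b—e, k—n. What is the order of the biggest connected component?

10

Starting from g we can reach g, k, l, n. That is one component of size 4.
Starting from a we can reach a, b, c, d, e, f, h, i, j, m. That is one component of size 10.
The largest has 10 vertices.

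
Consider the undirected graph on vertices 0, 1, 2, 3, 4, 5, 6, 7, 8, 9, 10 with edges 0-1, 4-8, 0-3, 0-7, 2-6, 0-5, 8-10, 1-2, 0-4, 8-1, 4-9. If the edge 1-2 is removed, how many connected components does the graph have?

Before removal there is 1 component.
1-2 is a bridge — removing it separates 1's side from 2's side.
After removal: 2 components.

2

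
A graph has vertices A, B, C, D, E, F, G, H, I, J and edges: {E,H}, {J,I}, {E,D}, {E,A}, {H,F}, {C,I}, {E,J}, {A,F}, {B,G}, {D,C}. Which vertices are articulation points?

E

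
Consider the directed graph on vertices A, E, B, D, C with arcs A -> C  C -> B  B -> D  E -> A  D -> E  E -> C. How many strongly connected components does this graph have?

1

{A, B, C, D, E} are all mutually reachable — one SCC of size 5.
That gives 1 strongly connected component.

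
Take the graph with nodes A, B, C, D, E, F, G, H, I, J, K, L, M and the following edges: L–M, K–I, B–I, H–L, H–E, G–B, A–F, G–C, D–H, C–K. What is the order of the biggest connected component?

5

J is isolated — a component by itself.
Starting from A we can reach A, F. That is one component of size 2.
Starting from D we can reach D, E, H, L, M. That is one component of size 5.
Starting from B we can reach B, C, G, I, K. That is one component of size 5.
The largest has 5 vertices.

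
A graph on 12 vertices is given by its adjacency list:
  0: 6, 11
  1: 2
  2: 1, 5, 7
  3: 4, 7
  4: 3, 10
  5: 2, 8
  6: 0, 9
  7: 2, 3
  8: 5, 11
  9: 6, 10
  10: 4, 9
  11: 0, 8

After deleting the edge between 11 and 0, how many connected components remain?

11 and 0 are still connected via 11-8-5-2-7-3-4-10-9-6-0, so the component count stays at 1.

1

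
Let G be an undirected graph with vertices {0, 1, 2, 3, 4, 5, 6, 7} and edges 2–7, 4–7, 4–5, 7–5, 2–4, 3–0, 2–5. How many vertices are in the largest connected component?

6 is isolated — a component by itself.
1 is isolated — a component by itself.
Starting from 0 we can reach 0, 3. That is one component of size 2.
Starting from 2 we can reach 2, 4, 5, 7. That is one component of size 4.
The largest has 4 vertices.

4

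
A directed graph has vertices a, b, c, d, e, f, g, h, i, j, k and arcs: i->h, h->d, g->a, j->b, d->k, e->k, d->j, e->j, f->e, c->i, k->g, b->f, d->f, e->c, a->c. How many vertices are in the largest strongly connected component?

{a, b, c, d, e, f, g, h, i, j, k} are all mutually reachable — one SCC of size 11.
The largest has 11 vertices.

11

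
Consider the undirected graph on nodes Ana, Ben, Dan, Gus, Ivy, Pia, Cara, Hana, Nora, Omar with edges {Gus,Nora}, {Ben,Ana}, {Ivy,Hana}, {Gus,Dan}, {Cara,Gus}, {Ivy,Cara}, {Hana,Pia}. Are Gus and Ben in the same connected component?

The component containing Gus is {Dan, Gus, Ivy, Pia, Cara, Hana, Nora}, and Ben is not in it.

No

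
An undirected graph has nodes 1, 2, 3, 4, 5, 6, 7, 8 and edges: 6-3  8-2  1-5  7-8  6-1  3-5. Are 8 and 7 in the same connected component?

From 8 we can reach 2, 7, 8, which includes 7.

Yes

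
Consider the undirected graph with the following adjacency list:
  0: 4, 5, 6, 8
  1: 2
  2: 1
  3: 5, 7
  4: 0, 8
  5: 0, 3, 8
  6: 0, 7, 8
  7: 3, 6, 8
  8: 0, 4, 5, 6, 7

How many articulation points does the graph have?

0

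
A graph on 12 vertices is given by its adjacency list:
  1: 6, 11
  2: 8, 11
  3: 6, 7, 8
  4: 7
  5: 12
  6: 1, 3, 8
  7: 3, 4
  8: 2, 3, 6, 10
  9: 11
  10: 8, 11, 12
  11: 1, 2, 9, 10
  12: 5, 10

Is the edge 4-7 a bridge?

Yes

Removing 4-7 leaves no path between 4 and 7: the component count goes from 1 to 2. So it is a bridge.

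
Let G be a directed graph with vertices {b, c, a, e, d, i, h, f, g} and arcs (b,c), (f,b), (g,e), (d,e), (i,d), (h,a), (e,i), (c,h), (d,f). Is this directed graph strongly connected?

There is no directed path from d to g, so the graph is not strongly connected.

No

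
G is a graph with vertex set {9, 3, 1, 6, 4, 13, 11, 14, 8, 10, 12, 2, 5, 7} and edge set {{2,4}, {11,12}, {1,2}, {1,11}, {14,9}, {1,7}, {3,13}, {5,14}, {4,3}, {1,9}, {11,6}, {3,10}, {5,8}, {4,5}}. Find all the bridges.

The edges on the cycle 1-2-4-5-14-9-1 are not bridges since each lies on that cycle.
But removing 1-11 disconnects 1 from 11; removing 3-10 disconnects 3 from 10; removing 11-12 disconnects 11 from 12; removing 6-11 disconnects 6 from 11 — these are bridges.
In total 8 edges are bridges.

1-11, 1-7, 10-3, 11-12, 11-6, 13-3, 3-4, 5-8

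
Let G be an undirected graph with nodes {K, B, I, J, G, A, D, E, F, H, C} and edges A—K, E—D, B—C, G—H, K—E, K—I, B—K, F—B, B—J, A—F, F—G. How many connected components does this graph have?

1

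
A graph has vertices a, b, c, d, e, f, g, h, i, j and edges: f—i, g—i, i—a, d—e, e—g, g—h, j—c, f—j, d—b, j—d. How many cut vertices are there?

4

Removing d increases the component count from 1 to 2, so d is a cut vertex.
Removing g increases the component count from 1 to 2, so g is a cut vertex.
Removing i increases the component count from 1 to 2, so i is a cut vertex.
Likewise j is a cut vertex.
By contrast removing f leaves 1 component; it is not a cut vertex. No other vertex is a cut vertex either.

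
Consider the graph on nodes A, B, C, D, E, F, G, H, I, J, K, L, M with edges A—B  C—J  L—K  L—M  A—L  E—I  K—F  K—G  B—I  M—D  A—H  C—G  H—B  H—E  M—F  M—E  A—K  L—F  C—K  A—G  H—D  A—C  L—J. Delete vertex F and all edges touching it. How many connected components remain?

With F gone, the remaining components are: {A, B, C, D, E, G, H, I, J, K, L, M}.
That is 1 component.

1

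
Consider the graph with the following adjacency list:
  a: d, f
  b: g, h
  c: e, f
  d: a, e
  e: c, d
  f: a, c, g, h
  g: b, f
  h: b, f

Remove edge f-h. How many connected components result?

f and h are still connected via f-g-b-h, so the component count stays at 1.

1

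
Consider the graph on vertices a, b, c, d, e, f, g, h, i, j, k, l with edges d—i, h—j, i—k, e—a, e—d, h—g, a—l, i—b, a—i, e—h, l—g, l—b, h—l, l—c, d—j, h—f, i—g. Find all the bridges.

c-l, f-h, i-k

The edges on the cycle e-h-l-b-i-d-e are not bridges since each lies on that cycle.
But removing i—k disconnects i from k; removing c—l disconnects c from l; removing h—f disconnects h from f — these are bridges.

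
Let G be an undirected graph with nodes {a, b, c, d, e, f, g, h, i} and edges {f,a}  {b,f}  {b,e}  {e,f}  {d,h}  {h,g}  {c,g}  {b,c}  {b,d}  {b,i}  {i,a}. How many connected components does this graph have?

1

Starting from a we can reach a, b, c, d, e, f, g, h, i. That is one component of size 9.
Total: 1 component.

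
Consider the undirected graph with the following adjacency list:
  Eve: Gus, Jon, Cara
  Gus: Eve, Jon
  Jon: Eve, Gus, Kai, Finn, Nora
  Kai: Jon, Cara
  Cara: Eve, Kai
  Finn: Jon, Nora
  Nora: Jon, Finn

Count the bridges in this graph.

0

The edges on the cycle Jon-Finn-Nora-Jon are not bridges since each lies on that cycle.
Every edge lies on some cycle, so there are no bridges.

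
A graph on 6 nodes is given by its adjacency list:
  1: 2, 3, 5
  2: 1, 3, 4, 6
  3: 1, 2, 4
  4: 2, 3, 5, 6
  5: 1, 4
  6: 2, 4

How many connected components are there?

1

Starting from 1 we can reach 1, 2, 3, 4, 5, 6. That is one component of size 6.
Total: 1 component.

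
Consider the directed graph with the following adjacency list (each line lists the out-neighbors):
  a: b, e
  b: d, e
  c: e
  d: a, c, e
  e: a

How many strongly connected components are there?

{a, b, c, d, e} are all mutually reachable — one SCC of size 5.
That gives 1 strongly connected component.

1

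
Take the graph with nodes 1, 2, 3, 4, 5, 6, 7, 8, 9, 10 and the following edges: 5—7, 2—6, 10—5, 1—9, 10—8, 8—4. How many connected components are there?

4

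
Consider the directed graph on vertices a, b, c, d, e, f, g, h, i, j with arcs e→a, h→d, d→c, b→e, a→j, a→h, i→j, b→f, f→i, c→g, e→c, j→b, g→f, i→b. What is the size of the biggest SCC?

{a, b, c, d, e, f, g, h, i, j} are all mutually reachable — one SCC of size 10.
The largest has 10 vertices.

10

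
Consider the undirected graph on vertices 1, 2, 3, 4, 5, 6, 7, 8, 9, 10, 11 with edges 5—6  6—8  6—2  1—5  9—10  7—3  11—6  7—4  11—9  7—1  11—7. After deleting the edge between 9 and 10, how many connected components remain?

Before removal there is 1 component.
9—10 is a bridge — removing it separates 9's side from 10's side.
After removal: 2 components.

2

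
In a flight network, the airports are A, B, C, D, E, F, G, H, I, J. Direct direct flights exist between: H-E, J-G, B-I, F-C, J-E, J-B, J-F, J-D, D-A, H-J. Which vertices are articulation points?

Removing B increases the component count from 1 to 2, so B is a cut vertex.
Removing D increases the component count from 1 to 2, so D is a cut vertex.
Removing F increases the component count from 1 to 2, so F is a cut vertex.
Likewise J is a cut vertex.
By contrast removing I leaves 1 component; it is not a cut vertex. No other vertex is a cut vertex either.

B, D, F, J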